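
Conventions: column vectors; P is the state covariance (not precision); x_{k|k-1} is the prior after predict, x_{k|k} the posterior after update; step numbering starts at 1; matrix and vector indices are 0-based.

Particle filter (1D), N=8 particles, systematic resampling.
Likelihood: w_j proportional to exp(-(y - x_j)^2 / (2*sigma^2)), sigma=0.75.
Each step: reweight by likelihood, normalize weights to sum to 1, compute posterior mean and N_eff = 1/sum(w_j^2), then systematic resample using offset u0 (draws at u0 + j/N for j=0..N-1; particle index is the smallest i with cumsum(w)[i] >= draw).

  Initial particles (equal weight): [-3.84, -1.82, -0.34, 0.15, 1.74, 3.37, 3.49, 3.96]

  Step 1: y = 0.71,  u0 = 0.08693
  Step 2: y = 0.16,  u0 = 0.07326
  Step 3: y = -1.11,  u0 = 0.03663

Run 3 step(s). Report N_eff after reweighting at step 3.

N_eff = 6.6328

step 1: w=[0.0000, 0.0022, 0.2456, 0.4953, 0.2549, 0.0012, 0.0007, 0.0001]  mean=0.4370  Neff=2.6981  idx=[2, 2, 3, 3, 3, 3, 4, 4]
step 2: w=[0.1376, 0.1376, 0.1718, 0.1718, 0.1718, 0.1718, 0.0187, 0.0187]  mean=0.0746  Neff=6.3815  idx=[0, 1, 2, 3, 3, 4, 5, 5]
step 3: w=[0.2233, 0.2233, 0.0922, 0.0922, 0.0922, 0.0922, 0.0922, 0.0922]  mean=-0.0688  Neff=6.6328  idx=[0, 0, 1, 1, 2, 4, 5, 7]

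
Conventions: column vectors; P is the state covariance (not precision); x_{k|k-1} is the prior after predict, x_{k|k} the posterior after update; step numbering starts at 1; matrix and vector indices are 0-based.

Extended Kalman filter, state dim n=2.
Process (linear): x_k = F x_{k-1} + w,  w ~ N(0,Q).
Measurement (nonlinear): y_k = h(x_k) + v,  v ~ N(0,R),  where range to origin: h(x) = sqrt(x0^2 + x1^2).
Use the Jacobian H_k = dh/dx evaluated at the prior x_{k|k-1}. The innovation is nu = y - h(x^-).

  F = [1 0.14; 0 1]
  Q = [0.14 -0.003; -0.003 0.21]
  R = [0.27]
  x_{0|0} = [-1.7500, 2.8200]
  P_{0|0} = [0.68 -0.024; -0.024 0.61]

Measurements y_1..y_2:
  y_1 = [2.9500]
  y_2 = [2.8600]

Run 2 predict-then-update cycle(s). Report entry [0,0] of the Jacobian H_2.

H_jac[0,0] = -0.3244

step 1: x^-=[-1.3552, 2.8200]  P^-=[0.8252 0.0584; 0.0584 0.8200]  H_jac=[-0.4331 0.9013]  S=[1.0454]  K=[-0.2916; 0.6828]  nu=[-0.1787]  x^+=[-1.3031, 2.6980]  P^+=[0.7364 0.2665; 0.2665 0.3326]
step 2: x^-=[-0.9254, 2.6980]  P^-=[0.9575 0.3101; 0.3101 0.5426]  H_jac=[-0.3244 0.9459]  S=[0.6660]  K=[-0.0260; 0.6196]  nu=[0.0078]  x^+=[-0.9256, 2.7028]  P^+=[0.9571 0.3208; 0.3208 0.2869]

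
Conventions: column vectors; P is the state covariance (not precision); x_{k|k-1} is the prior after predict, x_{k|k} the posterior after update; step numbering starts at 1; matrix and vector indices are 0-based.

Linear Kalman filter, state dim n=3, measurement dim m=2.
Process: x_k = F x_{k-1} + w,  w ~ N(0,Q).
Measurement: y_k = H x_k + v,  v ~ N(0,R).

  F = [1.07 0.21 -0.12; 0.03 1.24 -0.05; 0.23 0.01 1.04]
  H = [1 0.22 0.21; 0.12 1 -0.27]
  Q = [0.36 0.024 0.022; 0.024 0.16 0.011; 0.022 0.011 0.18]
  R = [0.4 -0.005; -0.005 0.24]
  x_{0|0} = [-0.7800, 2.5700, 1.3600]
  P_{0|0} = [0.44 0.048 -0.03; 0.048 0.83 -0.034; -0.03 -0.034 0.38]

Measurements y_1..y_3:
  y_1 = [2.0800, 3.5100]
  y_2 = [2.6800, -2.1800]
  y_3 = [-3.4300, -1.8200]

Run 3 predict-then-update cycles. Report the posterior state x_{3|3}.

step 1: x^-=[-0.4581, 3.0954, 1.2607]  P^-=[0.9368 0.3277 0.0475; 0.3277 1.4454 -0.0261; 0.0475 -0.0261 0.5995]  S=[1.5949 0.7122; 0.7122 1.8323]  K=[0.6470 -0.0183; 0.0458 0.7964; 0.1809 -0.1698]  nu=[1.5924, 0.8100]  x^+=[0.5573, 3.8133, 1.4113]  P^+=[0.2854 -0.0592 -0.0643; -0.0592 0.2281 0.1114; -0.0643 0.1114 0.5382]
step 2: x^-=[1.2278, 4.6747, 1.6340]  P^-=[0.6889 0.0027 -0.0235; 0.0027 0.4943 0.1132; -0.0235 0.1132 0.7486]  S=[1.1476 0.1696; 0.1696 0.7398]  K=[0.5984 -0.0131; 0.0261 0.6213; 0.1620 -0.1611]  nu=[0.0806, -6.5608]  x^+=[1.3623, 0.6008, 2.7042]  P^+=[0.2804 -0.0721 -0.1196; -0.0721 0.2025 0.1661; -0.1196 0.1661 0.7081]
step 3: x^-=[1.2593, 0.6506, 3.1317]  P^-=[0.6901 -0.0258 -0.0949; -0.0258 0.4477 0.1698; -0.0949 0.1698 0.9066]  S=[1.1163 0.1473; 0.1473 0.6721]  K=[0.5963 -0.0076; 0.0194 0.5892; 0.1400 -0.1593]  nu=[-5.4901, -1.7762]  x^+=[-2.0010, -0.5021, 2.6461]  P^+=[0.2945 -0.0873 -0.1748; -0.0873 0.2107 0.2181; -0.1748 0.2181 0.8743]

x_post = [-2.0010, -0.5021, 2.6461]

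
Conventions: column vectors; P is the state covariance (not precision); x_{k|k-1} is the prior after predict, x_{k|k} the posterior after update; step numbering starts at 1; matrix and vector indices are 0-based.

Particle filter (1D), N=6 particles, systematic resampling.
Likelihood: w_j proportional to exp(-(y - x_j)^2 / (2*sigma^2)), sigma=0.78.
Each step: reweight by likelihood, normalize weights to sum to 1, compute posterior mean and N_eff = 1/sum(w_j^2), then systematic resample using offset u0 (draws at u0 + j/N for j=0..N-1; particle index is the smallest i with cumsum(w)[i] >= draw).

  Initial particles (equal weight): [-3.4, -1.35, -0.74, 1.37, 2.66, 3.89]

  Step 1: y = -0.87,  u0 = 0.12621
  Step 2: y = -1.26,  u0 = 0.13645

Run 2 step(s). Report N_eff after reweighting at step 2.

step 1: w=[0.0028, 0.4509, 0.5374, 0.0088, 0.0000, 0.0000]  mean=-1.0039  Neff=2.0316  idx=[1, 1, 2, 2, 2, 2]
step 2: w=[0.1914, 0.1914, 0.1543, 0.1543, 0.1543, 0.1543]  mean=-0.9735  Neff=5.9346  idx=[0, 1, 2, 3, 4, 5]

N_eff = 5.9346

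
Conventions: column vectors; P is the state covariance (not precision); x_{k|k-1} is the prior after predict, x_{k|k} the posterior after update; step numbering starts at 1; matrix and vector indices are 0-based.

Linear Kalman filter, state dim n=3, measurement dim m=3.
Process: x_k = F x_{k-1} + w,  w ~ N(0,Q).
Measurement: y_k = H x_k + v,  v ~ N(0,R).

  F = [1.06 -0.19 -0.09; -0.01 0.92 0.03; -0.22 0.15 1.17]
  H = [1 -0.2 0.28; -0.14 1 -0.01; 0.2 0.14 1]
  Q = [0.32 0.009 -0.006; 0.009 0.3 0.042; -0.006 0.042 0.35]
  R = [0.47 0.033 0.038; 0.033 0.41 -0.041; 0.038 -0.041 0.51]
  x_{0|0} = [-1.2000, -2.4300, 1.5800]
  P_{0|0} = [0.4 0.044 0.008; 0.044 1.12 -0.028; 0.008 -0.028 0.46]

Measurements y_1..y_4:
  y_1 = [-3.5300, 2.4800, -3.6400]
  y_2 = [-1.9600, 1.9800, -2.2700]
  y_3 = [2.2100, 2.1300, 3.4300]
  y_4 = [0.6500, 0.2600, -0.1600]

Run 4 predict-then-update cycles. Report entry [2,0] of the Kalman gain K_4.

K[2,0] = -0.0933

step 1: x^-=[-0.9525, -2.1762, 1.7481]  P^-=[0.7934 -0.1465 -0.1541; -0.1465 1.2461 0.1742; -0.1541 0.1742 1.0074]  S=[1.3450 -0.4240 0.2384; -0.4240 1.7088 0.2706; 0.2384 0.2706 1.5525]  K=[0.6036 0.0167 -0.1059; -0.0486 0.7141 0.0887; -0.0488 -0.0069 0.6534]  nu=[-3.5022, 4.5403, -4.8929]  x^+=[-2.4725, 0.8020, -1.3096]  P^+=[0.3254 0.0756 -0.1074; 0.0756 0.2977 -0.0427; -0.1074 -0.0427 0.3591]
step 2: x^-=[-2.6554, 0.7233, -0.8680]  P^-=[0.6879 0.0267 -0.2383; 0.0267 0.5486 0.0368; -0.2383 0.0368 0.8994]  S=[1.1021 -0.1260 0.1572; -0.1260 0.9633 0.0830; 0.1572 0.0830 1.3642]  K=[0.5807 0.0181 -0.1391; -0.0098 0.5593 0.0543; -0.0857 -0.0027 0.6382]  nu=[1.0831, 0.8763, -0.9722]  x^+=[-1.8753, 1.1500, -1.5836]  P^+=[0.3180 0.0756 -0.1238; 0.0756 0.2369 -0.0439; -0.1238 -0.0439 0.3532]
step 3: x^-=[-2.0638, 1.0292, -1.2677]  P^-=[0.6804 0.0370 -0.2546; 0.0370 0.4971 0.0272; -0.2546 0.0272 0.8976]  S=[1.0803 -0.1060 0.1420; -0.1060 0.9089 0.0706; 0.1420 0.0706 1.3524]  K=[0.5778 0.0173 -0.1454; -0.0046 0.5365 0.0495; -0.0921 -0.0010 0.6386]  nu=[4.8346, 0.7992, 4.9664]  x^+=[0.0217, 1.6816, 1.4578]  P^+=[0.3172 0.0753 -0.1269; 0.0753 0.2279 -0.0439; -0.1269 -0.0439 0.3537]
step 4: x^-=[-0.4277, 1.5906, 1.9531]  P^-=[0.6799 0.0381 -0.2581; 0.0381 0.4895 0.0261; -0.2581 0.0261 0.8997]  S=[1.0773 -0.1033 0.1392; -0.1033 0.9010 0.0691; 0.1392 0.0691 1.3527]  K=[0.5775 0.0170 -0.1467; -0.0039 0.5329 0.0488; -0.0933 -0.0006 0.6393]  nu=[0.8489, -1.3710, -2.2502]  x^+=[0.3693, 0.7470, 0.4362]  P^+=[0.3172 0.0752 -0.1275; 0.0752 0.2264 -0.0439; -0.1275 -0.0439 0.3542]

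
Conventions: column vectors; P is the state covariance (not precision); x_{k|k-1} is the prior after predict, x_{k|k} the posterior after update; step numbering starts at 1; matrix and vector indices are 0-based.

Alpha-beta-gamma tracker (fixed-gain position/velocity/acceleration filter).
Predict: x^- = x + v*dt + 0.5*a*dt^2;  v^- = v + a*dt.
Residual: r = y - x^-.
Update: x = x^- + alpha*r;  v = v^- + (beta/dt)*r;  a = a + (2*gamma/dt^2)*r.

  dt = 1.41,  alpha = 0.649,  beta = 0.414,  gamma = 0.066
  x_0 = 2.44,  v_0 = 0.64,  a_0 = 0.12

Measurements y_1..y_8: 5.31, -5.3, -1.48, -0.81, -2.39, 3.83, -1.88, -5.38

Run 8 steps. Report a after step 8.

a_post = -0.2894

step 1: x_pred=3.4617  r=1.8483  x^+=4.6612  v^+=1.3519  a^+=0.2427
step 2: x_pred=6.8087  r=-12.1087  x^+=-1.0498  v^+=-1.8612  a^+=-0.5612
step 3: x_pred=-4.2320  r=2.7520  x^+=-2.4460  v^+=-1.8445  a^+=-0.3785
step 4: x_pred=-5.4230  r=4.6130  x^+=-2.4291  v^+=-1.0238  a^+=-0.0722
step 5: x_pred=-3.9445  r=1.5545  x^+=-2.9356  v^+=-0.6692  a^+=0.0310
step 6: x_pred=-3.8484  r=7.6784  x^+=1.1349  v^+=1.6290  a^+=0.5408
step 7: x_pred=3.9693  r=-5.8493  x^+=0.1731  v^+=0.6740  a^+=0.1524
step 8: x_pred=1.2750  r=-6.6550  x^+=-3.0441  v^+=-1.0651  a^+=-0.2894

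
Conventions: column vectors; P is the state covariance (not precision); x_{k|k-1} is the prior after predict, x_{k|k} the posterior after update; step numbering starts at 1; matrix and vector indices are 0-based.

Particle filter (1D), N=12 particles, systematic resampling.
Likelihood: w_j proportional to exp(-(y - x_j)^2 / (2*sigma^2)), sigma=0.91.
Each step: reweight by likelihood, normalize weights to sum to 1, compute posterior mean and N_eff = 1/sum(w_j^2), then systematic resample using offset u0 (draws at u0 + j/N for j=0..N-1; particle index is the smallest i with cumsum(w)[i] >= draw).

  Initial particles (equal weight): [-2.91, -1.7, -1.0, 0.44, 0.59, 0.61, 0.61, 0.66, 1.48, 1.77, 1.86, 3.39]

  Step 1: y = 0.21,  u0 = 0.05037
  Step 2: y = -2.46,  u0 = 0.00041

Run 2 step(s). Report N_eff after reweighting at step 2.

N_eff = 1.2717

step 1: w=[0.0005, 0.0187, 0.0698, 0.1637, 0.1549, 0.1535, 0.1535, 0.1496, 0.0638, 0.0389, 0.0327, 0.0004]  mean=0.5718  Neff=7.5649  idx=[2, 3, 3, 4, 4, 5, 5, 6, 7, 7, 8, 10]
step 2: w=[0.8859, 0.0200, 0.0200, 0.0117, 0.0117, 0.0108, 0.0108, 0.0108, 0.0090, 0.0090, 0.0003, 0.0000]  mean=-0.8223  Neff=1.2717  idx=[0, 0, 0, 0, 0, 0, 0, 0, 0, 0, 0, 2]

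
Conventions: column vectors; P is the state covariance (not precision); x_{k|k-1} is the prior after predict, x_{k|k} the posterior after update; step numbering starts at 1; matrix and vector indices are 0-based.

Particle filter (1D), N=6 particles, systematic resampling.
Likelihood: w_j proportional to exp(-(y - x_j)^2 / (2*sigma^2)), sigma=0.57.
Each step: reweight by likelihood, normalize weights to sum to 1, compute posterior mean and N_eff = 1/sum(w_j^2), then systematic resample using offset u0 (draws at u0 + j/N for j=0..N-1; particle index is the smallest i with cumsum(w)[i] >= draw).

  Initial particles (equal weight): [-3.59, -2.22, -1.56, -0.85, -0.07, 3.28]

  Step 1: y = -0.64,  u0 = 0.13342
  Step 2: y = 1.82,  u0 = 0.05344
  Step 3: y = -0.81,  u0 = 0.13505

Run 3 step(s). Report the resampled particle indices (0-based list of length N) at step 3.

resampled_idx = [0, 1, 2, 3, 4, 5]

step 1: w=[0.0000, 0.0117, 0.1482, 0.5094, 0.3307, 0.0000]  mean=-0.7133  Neff=2.5578  idx=[2, 3, 3, 3, 4, 4]
step 2: w=[0.0000, 0.0021, 0.0021, 0.0021, 0.4969, 0.4969]  mean=-0.0749  Neff=2.0252  idx=[4, 4, 4, 5, 5, 5]
step 3: w=[0.1667, 0.1667, 0.1667, 0.1667, 0.1667, 0.1667]  mean=-0.0700  Neff=6.0000  idx=[0, 1, 2, 3, 4, 5]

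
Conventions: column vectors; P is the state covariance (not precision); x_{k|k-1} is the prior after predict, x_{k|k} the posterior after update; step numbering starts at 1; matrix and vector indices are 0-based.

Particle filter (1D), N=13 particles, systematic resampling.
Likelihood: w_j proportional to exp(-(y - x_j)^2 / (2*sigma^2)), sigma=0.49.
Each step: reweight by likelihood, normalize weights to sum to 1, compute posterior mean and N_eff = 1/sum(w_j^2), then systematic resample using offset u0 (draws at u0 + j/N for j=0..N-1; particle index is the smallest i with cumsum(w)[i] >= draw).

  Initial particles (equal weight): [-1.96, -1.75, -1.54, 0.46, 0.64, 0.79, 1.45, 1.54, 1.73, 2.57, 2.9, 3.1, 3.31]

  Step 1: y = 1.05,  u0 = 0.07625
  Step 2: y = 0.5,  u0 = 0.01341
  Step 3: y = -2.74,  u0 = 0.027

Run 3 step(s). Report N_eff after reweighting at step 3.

N_eff = 3.1782

step 1: w=[0.0000, 0.0000, 0.0000, 0.1284, 0.1868, 0.2303, 0.1900, 0.1608, 0.1012, 0.0022, 0.0002, 0.0000, 0.0000]  mean=1.0652  Neff=5.6610  idx=[3, 4, 4, 4, 5, 5, 5, 6, 6, 7, 7, 8, 9]
step 2: w=[0.1433, 0.1381, 0.1381, 0.1381, 0.1207, 0.1207, 0.1207, 0.0220, 0.0220, 0.0151, 0.0151, 0.0062, 0.0000]  mean=0.7381  Neff=8.1365  idx=[0, 0, 1, 1, 2, 2, 3, 3, 4, 5, 5, 6, 7]
step 3: w=[0.3924, 0.3924, 0.0333, 0.0333, 0.0333, 0.0333, 0.0333, 0.0333, 0.0038, 0.0038, 0.0038, 0.0038, 0.0000]  mean=0.5010  Neff=3.1782  idx=[0, 0, 0, 0, 0, 1, 1, 1, 1, 1, 2, 4, 6]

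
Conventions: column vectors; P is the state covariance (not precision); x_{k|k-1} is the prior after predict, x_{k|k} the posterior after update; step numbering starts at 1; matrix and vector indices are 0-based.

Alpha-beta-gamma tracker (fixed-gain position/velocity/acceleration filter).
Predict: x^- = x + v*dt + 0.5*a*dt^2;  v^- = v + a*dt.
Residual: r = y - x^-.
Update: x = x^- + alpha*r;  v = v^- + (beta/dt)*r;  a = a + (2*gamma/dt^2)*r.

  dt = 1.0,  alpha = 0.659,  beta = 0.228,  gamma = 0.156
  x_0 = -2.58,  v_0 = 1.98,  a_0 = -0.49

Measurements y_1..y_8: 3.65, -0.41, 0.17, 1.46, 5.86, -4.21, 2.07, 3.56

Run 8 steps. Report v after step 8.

v_post = -0.6646

step 1: x_pred=-0.8450  r=4.4950  x^+=2.1172  v^+=2.5149  a^+=0.9124
step 2: x_pred=5.0883  r=-5.4983  x^+=1.4649  v^+=2.1737  a^+=-0.8030
step 3: x_pred=3.2371  r=-3.0671  x^+=1.2159  v^+=0.6714  a^+=-1.7600
step 4: x_pred=1.0073  r=0.4527  x^+=1.3056  v^+=-0.9854  a^+=-1.6187
step 5: x_pred=-0.4891  r=6.3491  x^+=3.6950  v^+=-1.1565  a^+=0.3622
step 6: x_pred=2.7196  r=-6.9296  x^+=-1.8470  v^+=-2.3742  a^+=-1.7998
step 7: x_pred=-5.1211  r=7.1911  x^+=-0.3822  v^+=-2.5344  a^+=0.4438
step 8: x_pred=-2.6947  r=6.2547  x^+=1.4271  v^+=-0.6646  a^+=2.3953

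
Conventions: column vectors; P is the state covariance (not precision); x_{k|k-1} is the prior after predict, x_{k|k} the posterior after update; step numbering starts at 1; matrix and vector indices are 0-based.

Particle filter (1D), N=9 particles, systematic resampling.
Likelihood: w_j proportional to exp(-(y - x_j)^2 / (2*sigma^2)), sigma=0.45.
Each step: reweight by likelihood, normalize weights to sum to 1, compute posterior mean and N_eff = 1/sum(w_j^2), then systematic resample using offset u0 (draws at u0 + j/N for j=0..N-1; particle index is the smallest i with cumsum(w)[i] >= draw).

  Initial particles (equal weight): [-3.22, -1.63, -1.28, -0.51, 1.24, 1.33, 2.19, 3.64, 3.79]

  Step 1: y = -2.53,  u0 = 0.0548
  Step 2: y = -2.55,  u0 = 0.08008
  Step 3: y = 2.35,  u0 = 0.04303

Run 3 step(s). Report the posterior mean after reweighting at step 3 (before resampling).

post_mean = -1.6300

step 1: w=[0.6636, 0.2910, 0.0454, 0.0001, 0.0000, 0.0000, 0.0000, 0.0000, 0.0000]  mean=-2.6691  Neff=1.8974  idx=[0, 0, 0, 0, 0, 0, 1, 1, 1]
step 2: w=[0.1404, 0.1404, 0.1404, 0.1404, 0.1404, 0.1404, 0.0526, 0.0526, 0.0526]  mean=-2.9691  Neff=7.9042  idx=[0, 1, 2, 2, 3, 4, 5, 6, 8]
step 3: w=[0.0000, 0.0000, 0.0000, 0.0000, 0.0000, 0.0000, 0.0000, 0.5000, 0.5000]  mean=-1.6300  Neff=2.0000  idx=[7, 7, 7, 7, 7, 8, 8, 8, 8]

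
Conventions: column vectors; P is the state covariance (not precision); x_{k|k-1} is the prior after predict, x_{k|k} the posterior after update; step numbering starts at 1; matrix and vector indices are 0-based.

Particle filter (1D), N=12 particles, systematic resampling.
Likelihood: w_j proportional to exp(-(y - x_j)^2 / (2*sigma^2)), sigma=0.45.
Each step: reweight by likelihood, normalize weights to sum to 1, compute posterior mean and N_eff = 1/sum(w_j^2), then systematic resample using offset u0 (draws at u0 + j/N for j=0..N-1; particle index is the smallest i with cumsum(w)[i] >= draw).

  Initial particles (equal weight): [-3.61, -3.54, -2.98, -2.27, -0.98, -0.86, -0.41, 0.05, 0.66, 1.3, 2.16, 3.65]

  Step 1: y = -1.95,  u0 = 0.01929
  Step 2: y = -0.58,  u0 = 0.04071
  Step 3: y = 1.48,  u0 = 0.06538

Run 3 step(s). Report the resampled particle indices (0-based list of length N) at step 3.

step 1: w=[0.0011, 0.0019, 0.0724, 0.7715, 0.0973, 0.0529, 0.0028, 0.0001, 0.0000, 0.0000, 0.0000, 0.0000]  mean=-2.1198  Neff=1.6319  idx=[2, 3, 3, 3, 3, 3, 3, 3, 3, 3, 4, 4]
step 2: w=[0.0000, 0.0006, 0.0006, 0.0006, 0.0006, 0.0006, 0.0006, 0.0006, 0.0006, 0.0006, 0.4971, 0.4971]  mean=-0.9874  Neff=2.0232  idx=[10, 10, 10, 10, 10, 10, 11, 11, 11, 11, 11, 11]
step 3: w=[0.0833, 0.0833, 0.0833, 0.0833, 0.0833, 0.0833, 0.0833, 0.0833, 0.0833, 0.0833, 0.0833, 0.0833]  mean=-0.9800  Neff=12.0000  idx=[0, 1, 2, 3, 4, 5, 6, 7, 8, 9, 10, 11]

resampled_idx = [0, 1, 2, 3, 4, 5, 6, 7, 8, 9, 10, 11]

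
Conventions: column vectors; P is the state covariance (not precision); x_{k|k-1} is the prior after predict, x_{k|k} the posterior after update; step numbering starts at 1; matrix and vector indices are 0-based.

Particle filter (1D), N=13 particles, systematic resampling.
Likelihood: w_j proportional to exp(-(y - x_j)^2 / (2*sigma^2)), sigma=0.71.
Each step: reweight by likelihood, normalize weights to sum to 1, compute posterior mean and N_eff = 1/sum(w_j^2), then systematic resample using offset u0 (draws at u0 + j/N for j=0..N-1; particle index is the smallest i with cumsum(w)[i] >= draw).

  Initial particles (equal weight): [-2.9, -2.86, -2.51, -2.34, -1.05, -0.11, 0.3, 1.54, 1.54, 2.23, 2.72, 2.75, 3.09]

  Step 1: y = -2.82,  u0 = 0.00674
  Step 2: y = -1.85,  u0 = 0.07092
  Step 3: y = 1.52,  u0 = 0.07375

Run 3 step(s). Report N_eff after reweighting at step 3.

step 1: w=[0.2655, 0.2668, 0.2429, 0.2126, 0.0119, 0.0002, 0.0000, 0.0000, 0.0000, 0.0000, 0.0000, 0.0000, 0.0000]  mean=-2.6529  Neff=4.0644  idx=[0, 0, 0, 0, 1, 1, 1, 2, 2, 2, 3, 3, 3]
step 2: w=[0.0497, 0.0497, 0.0497, 0.0497, 0.0539, 0.0539, 0.0539, 0.0963, 0.0963, 0.0963, 0.1169, 0.1169, 0.1169]  mean=-2.5845  Neff=11.4428  idx=[1, 2, 4, 5, 7, 7, 8, 9, 10, 10, 11, 12, 12]
step 3: w=[0.0016, 0.0016, 0.0023, 0.0023, 0.0433, 0.0433, 0.0433, 0.0433, 0.1638, 0.1638, 0.1638, 0.1638, 0.1638]  mean=-2.3737  Neff=7.0613  idx=[5, 7, 8, 8, 9, 9, 10, 10, 11, 11, 12, 12, 12]

N_eff = 7.0613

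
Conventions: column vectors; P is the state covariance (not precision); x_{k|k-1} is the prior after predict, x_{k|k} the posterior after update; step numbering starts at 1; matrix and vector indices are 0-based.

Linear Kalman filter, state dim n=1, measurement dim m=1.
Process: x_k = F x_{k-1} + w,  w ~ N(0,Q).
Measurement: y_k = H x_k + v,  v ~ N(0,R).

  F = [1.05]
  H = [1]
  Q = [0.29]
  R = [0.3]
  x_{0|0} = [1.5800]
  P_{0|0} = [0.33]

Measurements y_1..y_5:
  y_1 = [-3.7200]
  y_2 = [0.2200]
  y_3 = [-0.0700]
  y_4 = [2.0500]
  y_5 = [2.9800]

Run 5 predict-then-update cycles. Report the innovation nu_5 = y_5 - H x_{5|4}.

innov = [1.7615]

step 1: x^-=[1.6590]  P^-=[0.6538]  S=[0.9538]  K=[0.6855]  nu=[-5.3790]  x^+=[-2.0282]  P^+=[0.2056]
step 2: x^-=[-2.1296]  P^-=[0.5167]  S=[0.8167]  K=[0.6327]  nu=[2.3496]  x^+=[-0.6431]  P^+=[0.1898]
step 3: x^-=[-0.6752]  P^-=[0.4993]  S=[0.7993]  K=[0.6247]  nu=[0.6052]  x^+=[-0.2972]  P^+=[0.1874]
step 4: x^-=[-0.3120]  P^-=[0.4966]  S=[0.7966]  K=[0.6234]  nu=[2.3620]  x^+=[1.1605]  P^+=[0.1870]
step 5: x^-=[1.2185]  P^-=[0.4962]  S=[0.7962]  K=[0.6232]  nu=[1.7615]  x^+=[2.3163]  P^+=[0.1870]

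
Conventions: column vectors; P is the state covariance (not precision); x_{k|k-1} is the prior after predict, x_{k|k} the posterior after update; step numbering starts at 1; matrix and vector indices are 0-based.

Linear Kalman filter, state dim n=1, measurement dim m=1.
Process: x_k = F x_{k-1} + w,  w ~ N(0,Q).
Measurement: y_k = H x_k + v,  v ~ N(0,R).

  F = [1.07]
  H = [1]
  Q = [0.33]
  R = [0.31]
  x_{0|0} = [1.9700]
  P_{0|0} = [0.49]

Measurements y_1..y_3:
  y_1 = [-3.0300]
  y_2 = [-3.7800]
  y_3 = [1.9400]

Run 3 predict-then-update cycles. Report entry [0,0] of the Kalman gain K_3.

K[0,0] = 0.6450

step 1: x^-=[2.1079]  P^-=[0.8910]  S=[1.2010]  K=[0.7419]  nu=[-5.1379]  x^+=[-1.7038]  P^+=[0.2300]
step 2: x^-=[-1.8231]  P^-=[0.5933]  S=[0.9033]  K=[0.6568]  nu=[-1.9569]  x^+=[-3.1084]  P^+=[0.2036]
step 3: x^-=[-3.3260]  P^-=[0.5631]  S=[0.8731]  K=[0.6450]  nu=[5.2660]  x^+=[0.0703]  P^+=[0.1999]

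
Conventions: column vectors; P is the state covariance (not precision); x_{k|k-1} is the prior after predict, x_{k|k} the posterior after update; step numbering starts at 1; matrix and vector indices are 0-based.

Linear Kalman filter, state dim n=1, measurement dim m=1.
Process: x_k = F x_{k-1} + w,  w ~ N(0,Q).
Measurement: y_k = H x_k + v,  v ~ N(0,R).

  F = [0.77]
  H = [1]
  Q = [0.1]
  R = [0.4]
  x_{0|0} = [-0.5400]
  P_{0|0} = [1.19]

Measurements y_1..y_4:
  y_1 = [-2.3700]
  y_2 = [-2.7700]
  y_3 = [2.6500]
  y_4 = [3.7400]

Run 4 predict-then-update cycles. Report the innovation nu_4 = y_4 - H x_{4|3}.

innov = [3.8325]

step 1: x^-=[-0.4158]  P^-=[0.8056]  S=[1.2056]  K=[0.6682]  nu=[-1.9542]  x^+=[-1.7216]  P^+=[0.2673]
step 2: x^-=[-1.3256]  P^-=[0.2585]  S=[0.6585]  K=[0.3925]  nu=[-1.4444]  x^+=[-1.8926]  P^+=[0.1570]
step 3: x^-=[-1.4573]  P^-=[0.1931]  S=[0.5931]  K=[0.3256]  nu=[4.1073]  x^+=[-0.1201]  P^+=[0.1302]
step 4: x^-=[-0.0925]  P^-=[0.1772]  S=[0.5772]  K=[0.3070]  nu=[3.8325]  x^+=[1.0842]  P^+=[0.1228]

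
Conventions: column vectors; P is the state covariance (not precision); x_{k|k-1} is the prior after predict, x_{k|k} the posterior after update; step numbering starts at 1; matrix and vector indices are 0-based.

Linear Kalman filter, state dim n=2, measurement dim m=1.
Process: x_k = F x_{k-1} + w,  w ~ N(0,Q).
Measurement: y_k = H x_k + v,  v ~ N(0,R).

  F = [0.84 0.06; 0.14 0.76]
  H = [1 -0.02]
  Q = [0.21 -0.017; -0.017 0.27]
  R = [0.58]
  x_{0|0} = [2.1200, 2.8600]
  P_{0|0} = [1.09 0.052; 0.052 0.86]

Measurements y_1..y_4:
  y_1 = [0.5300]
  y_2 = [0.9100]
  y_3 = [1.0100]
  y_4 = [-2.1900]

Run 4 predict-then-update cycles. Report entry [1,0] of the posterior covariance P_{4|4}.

step 1: x^-=[1.9524, 2.4704]  P^-=[0.9874 0.1840; 0.1840 0.7992]  S=[1.5604]  K=[0.6305; 0.1077]  nu=[-1.3730]  x^+=[1.0868, 2.3225]  P^+=[0.3672 0.0781; 0.0781 0.7811]
step 2: x^-=[1.0523, 1.9173]  P^-=[0.4798 0.1123; 0.1123 0.7450]  S=[1.0556]  K=[0.4524; 0.0923]  nu=[-0.1039]  x^+=[1.0052, 1.9077]  P^+=[0.2638 0.0682; 0.0682 0.7360]
step 3: x^-=[0.9589, 1.5906]  P^-=[0.4056 0.0917; 0.0917 0.7148]  S=[0.9823]  K=[0.4111; 0.0788]  nu=[0.0829]  x^+=[0.9930, 1.5971]  P^+=[0.2396 0.0599; 0.0599 0.7087]
step 4: x^-=[0.9299, 1.3528]  P^-=[0.3877 0.0822; 0.0822 0.6968]  S=[0.9647]  K=[0.4002; 0.0708]  nu=[-3.0929]  x^+=[-0.3078, 1.1338]  P^+=[0.2332 0.0549; 0.0549 0.6919]

P_post[1,0] = 0.0549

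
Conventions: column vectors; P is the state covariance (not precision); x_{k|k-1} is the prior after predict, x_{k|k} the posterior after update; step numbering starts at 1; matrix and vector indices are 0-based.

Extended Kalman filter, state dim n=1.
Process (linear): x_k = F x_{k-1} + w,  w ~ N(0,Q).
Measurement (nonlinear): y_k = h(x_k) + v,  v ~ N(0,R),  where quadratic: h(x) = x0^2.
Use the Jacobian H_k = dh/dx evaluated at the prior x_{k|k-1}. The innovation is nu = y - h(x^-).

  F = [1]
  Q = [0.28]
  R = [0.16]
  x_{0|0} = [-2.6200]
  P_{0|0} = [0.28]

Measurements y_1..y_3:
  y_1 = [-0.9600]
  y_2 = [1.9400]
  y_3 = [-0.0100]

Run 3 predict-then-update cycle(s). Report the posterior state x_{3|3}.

step 1: x^-=[-2.6200]  P^-=[0.5600]  H_jac=[-5.2400]  S=[15.5363]  K=[-0.1889]  nu=[-7.8244]  x^+=[-1.1422]  P^+=[0.0058]
step 2: x^-=[-1.1422]  P^-=[0.2858]  H_jac=[-2.2843]  S=[1.6512]  K=[-0.3953]  nu=[0.6354]  x^+=[-1.3934]  P^+=[0.0277]
step 3: x^-=[-1.3934]  P^-=[0.3077]  H_jac=[-2.7868]  S=[2.5496]  K=[-0.3363]  nu=[-1.9515]  x^+=[-0.7371]  P^+=[0.0193]

x_post = [-0.7371]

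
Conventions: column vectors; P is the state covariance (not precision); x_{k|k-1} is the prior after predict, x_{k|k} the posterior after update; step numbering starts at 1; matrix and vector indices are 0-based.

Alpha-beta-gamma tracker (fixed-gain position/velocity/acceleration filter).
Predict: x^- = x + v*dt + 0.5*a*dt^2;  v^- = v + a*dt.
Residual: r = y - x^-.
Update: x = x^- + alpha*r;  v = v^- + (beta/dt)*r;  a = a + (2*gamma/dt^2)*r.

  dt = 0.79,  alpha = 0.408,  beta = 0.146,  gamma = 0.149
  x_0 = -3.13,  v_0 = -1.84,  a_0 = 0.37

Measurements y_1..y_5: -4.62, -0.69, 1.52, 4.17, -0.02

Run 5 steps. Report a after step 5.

step 1: x_pred=-4.4681  r=-0.1519  x^+=-4.5301  v^+=-1.5758  a^+=0.2975
step 2: x_pred=-5.6821  r=4.9921  x^+=-3.6453  v^+=-0.4182  a^+=2.6812
step 3: x_pred=-3.1390  r=4.6590  x^+=-1.2381  v^+=2.5610  a^+=4.9058
step 4: x_pred=2.3159  r=1.8541  x^+=3.0724  v^+=6.7792  a^+=5.7911
step 5: x_pred=10.2351  r=-10.2551  x^+=6.0510  v^+=9.4590  a^+=0.8944

a_post = 0.8944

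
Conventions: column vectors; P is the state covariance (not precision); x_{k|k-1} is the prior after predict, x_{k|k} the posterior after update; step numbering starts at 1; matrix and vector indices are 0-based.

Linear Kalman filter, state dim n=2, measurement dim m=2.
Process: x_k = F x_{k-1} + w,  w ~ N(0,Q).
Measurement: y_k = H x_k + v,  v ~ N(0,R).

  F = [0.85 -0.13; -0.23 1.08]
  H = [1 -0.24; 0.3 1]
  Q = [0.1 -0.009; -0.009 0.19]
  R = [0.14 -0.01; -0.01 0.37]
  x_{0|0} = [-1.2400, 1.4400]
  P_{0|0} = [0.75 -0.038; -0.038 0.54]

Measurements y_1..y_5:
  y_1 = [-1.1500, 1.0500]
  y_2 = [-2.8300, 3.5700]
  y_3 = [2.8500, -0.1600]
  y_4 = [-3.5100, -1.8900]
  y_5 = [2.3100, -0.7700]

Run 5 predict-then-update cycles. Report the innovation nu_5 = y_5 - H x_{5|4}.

step 1: x^-=[-1.2412, 1.8404]  P^-=[0.6594 -0.2675; -0.2675 0.8784]  S=[0.9784 -0.2712; -0.2712 1.1473]  K=[0.7734 0.1221; -0.3168 0.6208]  nu=[0.5329, -0.4180]  x^+=[-0.8801, 1.4121]  P^+=[0.1083 0.0050; 0.0050 0.2314]
step 2: x^-=[-0.9316, 1.7275]  P^-=[0.1810 -0.0579; -0.0579 0.4631]  S=[0.3755 -0.1206; -0.1206 0.8147]  K=[0.5435 0.0760; -0.2882 0.5045]  nu=[-1.4838, 2.1220]  x^+=[-1.5768, 3.2257]  P^+=[0.0754 0.0001; 0.0001 0.1895]
step 3: x^-=[-1.7596, 3.8464]  P^-=[0.1576 -0.0503; -0.0503 0.4150]  S=[0.3457 -0.1090; -0.1090 0.7690]  K=[0.5126 0.0688; -0.2822 0.4800]  nu=[5.5328, -3.4785]  x^+=[0.8373, 0.6150]  P^+=[0.0708 -0.0009; -0.0009 0.1807]
step 4: x^-=[0.6317, 0.4716]  P^-=[0.1545 -0.0491; -0.0491 0.4050]  S=[0.3414 -0.1064; -0.1064 0.7594]  K=[0.5081 0.0676; -0.2807 0.4746]  nu=[-4.0285, -2.5512]  x^+=[-1.5874, 0.3916]  P^+=[0.0702 -0.0011; -0.0011 0.1787]
step 5: x^-=[-1.4002, 0.7880]  P^-=[0.1540 -0.0489; -0.0489 0.4028]  S=[0.3406 -0.1058; -0.1058 0.7573]  K=[0.5074 0.0673; -0.2802 0.4733]  nu=[3.8993, -1.1380]  x^+=[0.5017, -0.8433]  P^+=[0.0701 -0.0012; -0.0012 0.1783]

innov = [3.8993, -1.1380]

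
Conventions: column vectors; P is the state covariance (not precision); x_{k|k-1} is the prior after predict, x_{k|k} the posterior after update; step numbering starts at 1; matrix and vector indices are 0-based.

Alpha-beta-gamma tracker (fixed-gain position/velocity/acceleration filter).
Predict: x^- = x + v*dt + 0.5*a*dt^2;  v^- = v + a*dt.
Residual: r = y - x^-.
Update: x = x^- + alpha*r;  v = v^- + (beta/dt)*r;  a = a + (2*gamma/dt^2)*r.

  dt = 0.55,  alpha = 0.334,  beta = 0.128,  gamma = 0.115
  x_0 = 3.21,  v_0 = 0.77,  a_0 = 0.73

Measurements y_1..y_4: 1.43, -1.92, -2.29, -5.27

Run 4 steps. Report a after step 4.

step 1: x_pred=3.7439  r=-2.3139  x^+=2.9711  v^+=0.6330  a^+=-1.0293
step 2: x_pred=3.1635  r=-5.0835  x^+=1.4656  v^+=-1.1162  a^+=-4.8945
step 3: x_pred=0.1114  r=-2.4014  x^+=-0.6907  v^+=-4.3671  a^+=-6.7204
step 4: x_pred=-4.1090  r=-1.1610  x^+=-4.4968  v^+=-8.3335  a^+=-7.6031

a_post = -7.6031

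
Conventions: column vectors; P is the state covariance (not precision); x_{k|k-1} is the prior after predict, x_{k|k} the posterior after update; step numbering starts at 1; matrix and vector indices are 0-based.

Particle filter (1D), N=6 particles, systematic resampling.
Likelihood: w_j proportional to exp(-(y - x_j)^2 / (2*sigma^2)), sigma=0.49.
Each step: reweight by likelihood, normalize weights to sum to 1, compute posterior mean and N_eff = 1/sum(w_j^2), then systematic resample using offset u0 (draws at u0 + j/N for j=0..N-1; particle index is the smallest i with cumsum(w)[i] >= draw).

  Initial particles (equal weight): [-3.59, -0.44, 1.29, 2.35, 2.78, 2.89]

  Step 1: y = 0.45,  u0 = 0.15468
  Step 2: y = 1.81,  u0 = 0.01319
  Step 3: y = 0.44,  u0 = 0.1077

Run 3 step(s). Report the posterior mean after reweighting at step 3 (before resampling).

post_mean = 1.2900

step 1: w=[0.0000, 0.4545, 0.5442, 0.0013, 0.0000, 0.0000]  mean=0.5052  Neff=1.9893  idx=[1, 1, 2, 2, 2, 2]
step 2: w=[0.0000, 0.0000, 0.2500, 0.2500, 0.2500, 0.2500]  mean=1.2900  Neff=4.0002  idx=[2, 2, 3, 4, 4, 5]
step 3: w=[0.1667, 0.1667, 0.1667, 0.1667, 0.1667, 0.1667]  mean=1.2900  Neff=6.0000  idx=[0, 1, 2, 3, 4, 5]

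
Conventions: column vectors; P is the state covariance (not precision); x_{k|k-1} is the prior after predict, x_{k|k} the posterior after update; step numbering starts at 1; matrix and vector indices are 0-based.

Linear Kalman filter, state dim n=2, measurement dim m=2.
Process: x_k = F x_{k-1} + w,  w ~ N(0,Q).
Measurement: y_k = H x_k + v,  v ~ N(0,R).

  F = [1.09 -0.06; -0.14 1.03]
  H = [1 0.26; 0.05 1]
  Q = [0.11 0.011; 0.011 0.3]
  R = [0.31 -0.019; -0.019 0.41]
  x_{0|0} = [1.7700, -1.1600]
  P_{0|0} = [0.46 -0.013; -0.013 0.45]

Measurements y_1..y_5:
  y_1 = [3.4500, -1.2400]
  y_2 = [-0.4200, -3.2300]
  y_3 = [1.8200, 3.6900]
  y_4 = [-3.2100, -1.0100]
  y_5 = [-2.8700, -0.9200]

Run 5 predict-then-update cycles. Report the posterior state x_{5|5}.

step 1: x^-=[1.9989, -1.4426]  P^-=[0.6598 -0.1017; -0.1017 0.7902]  S=[0.9704 0.1164; 0.1164 1.1916]  K=[0.6675 -0.1229; 0.0282 0.6561]  nu=[1.8262, 0.1027]  x^+=[3.2052, -1.3238]  P^+=[0.2286 -0.0745; -0.0745 0.2722]
step 2: x^-=[3.5731, -1.8122]  P^-=[0.3923 -0.1250; -0.1250 0.6147]  S=[0.6789 0.0339; 0.0339 1.0132]  K=[0.5361 -0.1219; 0.0214 0.5998]  nu=[-3.5219, -1.5965]  x^+=[1.8795, -2.8453]  P^+=[0.1866 -0.0695; -0.0695 0.2490]
step 3: x^-=[2.2194, -3.1938]  P^-=[0.3417 -0.1115; -0.1115 0.5879]  S=[0.6334 0.0380; 0.0380 0.9876]  K=[0.5005 -0.1148; 0.0300 0.5885]  nu=[0.4310, 6.7728]  x^+=[1.6574, 0.8047]  P^+=[0.1743 -0.0653; -0.0653 0.2440]
step 4: x^-=[1.7583, 0.5968]  P^-=[0.3265 -0.1045; -0.1045 0.5811]  S=[0.6214 0.0425; 0.0425 0.9814]  K=[0.4893 -0.1111; 0.0349 0.5852]  nu=[-5.1234, -1.6947]  x^+=[-0.5604, -0.5736]  P^+=[0.1703 -0.0634; -0.0634 0.2424]
step 5: x^-=[-0.5764, -0.5123]  P^-=[0.3214 -0.1016; -0.1016 0.5788]  S=[0.6177 0.0446; 0.0446 0.9795]  K=[0.4855 -0.1095; 0.0369 0.5841]  nu=[-2.1604, -0.3789]  x^+=[-1.5838, -0.8134]  P^+=[0.1688 -0.0625; -0.0625 0.2419]

x_post = [-1.5838, -0.8134]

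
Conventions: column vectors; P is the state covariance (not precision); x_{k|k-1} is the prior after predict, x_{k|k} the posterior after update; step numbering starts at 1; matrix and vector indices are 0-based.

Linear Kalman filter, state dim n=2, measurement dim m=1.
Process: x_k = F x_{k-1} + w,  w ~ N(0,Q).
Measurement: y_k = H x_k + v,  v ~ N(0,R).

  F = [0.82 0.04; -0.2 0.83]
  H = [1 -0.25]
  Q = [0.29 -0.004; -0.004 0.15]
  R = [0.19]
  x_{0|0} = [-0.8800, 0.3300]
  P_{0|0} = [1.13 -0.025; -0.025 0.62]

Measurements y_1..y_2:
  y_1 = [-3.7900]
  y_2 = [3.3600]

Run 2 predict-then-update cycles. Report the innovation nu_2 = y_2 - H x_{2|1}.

innov = [6.2398]

step 1: x^-=[-0.7084, 0.4499]  P^-=[1.0492 -0.1856; -0.1856 0.6306]  S=[1.3714]  K=[0.7989; -0.2503]  nu=[-2.9691]  x^+=[-3.0804, 1.1930]  P^+=[0.1739 0.0886; 0.0886 0.5447]
step 2: x^-=[-2.4782, 1.6062]  P^-=[0.4136 0.0452; 0.0452 0.5028]  S=[0.6125]  K=[0.6569; -0.1315]  nu=[6.2398]  x^+=[1.6208, 0.7859]  P^+=[0.1493 0.0981; 0.0981 0.4922]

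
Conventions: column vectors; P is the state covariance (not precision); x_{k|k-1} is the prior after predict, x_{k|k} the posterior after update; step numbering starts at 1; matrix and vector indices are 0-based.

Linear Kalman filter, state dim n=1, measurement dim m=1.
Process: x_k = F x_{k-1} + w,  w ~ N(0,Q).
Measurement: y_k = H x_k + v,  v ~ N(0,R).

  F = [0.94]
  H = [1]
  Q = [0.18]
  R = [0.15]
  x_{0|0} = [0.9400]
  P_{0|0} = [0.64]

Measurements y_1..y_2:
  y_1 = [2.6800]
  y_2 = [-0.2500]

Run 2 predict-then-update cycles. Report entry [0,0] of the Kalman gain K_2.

step 1: x^-=[0.8836]  P^-=[0.7455]  S=[0.8955]  K=[0.8325]  nu=[1.7964]  x^+=[2.3791]  P^+=[0.1249]
step 2: x^-=[2.2364]  P^-=[0.2903]  S=[0.4403]  K=[0.6594]  nu=[-2.4864]  x^+=[0.5970]  P^+=[0.0989]

K[0,0] = 0.6594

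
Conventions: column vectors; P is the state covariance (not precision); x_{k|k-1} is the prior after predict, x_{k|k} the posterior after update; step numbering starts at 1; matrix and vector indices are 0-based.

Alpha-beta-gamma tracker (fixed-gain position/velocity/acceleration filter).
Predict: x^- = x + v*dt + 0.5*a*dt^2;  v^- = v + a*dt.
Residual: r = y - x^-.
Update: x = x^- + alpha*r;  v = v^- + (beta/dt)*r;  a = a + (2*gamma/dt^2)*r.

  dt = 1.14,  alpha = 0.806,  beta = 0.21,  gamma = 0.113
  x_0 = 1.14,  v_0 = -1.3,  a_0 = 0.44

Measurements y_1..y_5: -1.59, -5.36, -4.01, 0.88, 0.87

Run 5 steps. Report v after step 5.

step 1: x_pred=-0.0561  r=-1.5339  x^+=-1.2924  v^+=-1.0810  a^+=0.1733
step 2: x_pred=-2.4121  r=-2.9479  x^+=-4.7881  v^+=-1.4265  a^+=-0.3394
step 3: x_pred=-6.6348  r=2.6248  x^+=-4.5192  v^+=-1.3299  a^+=0.1171
step 4: x_pred=-5.9592  r=6.8392  x^+=-0.4468  v^+=0.0635  a^+=1.3064
step 5: x_pred=0.4745  r=0.3955  x^+=0.7933  v^+=1.6256  a^+=1.3752

v_post = 1.6256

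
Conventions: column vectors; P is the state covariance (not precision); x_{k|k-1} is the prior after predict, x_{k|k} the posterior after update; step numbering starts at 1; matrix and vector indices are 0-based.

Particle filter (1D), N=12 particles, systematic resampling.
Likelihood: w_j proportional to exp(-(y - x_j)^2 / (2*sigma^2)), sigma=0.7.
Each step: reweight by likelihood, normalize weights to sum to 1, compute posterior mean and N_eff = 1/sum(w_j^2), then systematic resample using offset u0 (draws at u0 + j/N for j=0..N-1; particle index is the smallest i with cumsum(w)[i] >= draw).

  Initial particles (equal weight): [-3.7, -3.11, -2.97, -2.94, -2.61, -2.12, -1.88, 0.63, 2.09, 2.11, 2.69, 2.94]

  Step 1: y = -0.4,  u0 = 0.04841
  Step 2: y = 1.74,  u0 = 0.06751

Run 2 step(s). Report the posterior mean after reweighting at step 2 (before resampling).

post_mean = 0.6300

step 1: w=[0.0000, 0.0011, 0.0023, 0.0027, 0.0135, 0.0962, 0.2106, 0.6668, 0.0035, 0.0032, 0.0001, 0.0000]  mean=-0.2189  Neff=2.0065  idx=[5, 6, 6, 6, 7, 7, 7, 7, 7, 7, 7, 7]
step 2: w=[0.0000, 0.0000, 0.0000, 0.0000, 0.1250, 0.1250, 0.1250, 0.1250, 0.1250, 0.1250, 0.1250, 0.1250]  mean=0.6300  Neff=8.0000  idx=[4, 5, 5, 6, 7, 7, 8, 9, 9, 10, 11, 11]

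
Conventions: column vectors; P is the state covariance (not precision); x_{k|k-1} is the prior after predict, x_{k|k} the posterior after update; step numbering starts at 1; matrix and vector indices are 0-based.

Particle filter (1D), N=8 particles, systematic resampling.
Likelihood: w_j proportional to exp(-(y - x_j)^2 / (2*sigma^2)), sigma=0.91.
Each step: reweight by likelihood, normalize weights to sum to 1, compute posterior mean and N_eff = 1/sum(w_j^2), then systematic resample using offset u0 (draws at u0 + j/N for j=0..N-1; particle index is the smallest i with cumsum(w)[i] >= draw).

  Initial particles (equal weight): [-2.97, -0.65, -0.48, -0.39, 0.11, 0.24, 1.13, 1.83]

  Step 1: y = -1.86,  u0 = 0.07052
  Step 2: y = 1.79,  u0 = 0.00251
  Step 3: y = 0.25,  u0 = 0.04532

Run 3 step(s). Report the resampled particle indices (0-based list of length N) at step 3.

step 1: w=[0.2886, 0.2509, 0.1923, 0.1647, 0.0583, 0.0424, 0.0027, 0.0002]  mean=-1.1567  Neff=4.6402  idx=[0, 0, 1, 1, 2, 2, 3, 4]
step 2: w=[0.0000, 0.0000, 0.0718, 0.0718, 0.1164, 0.1164, 0.1482, 0.4754]  mean=-0.2106  Neff=3.5041  idx=[2, 3, 4, 6, 6, 7, 7, 7]
step 3: w=[0.0947, 0.0947, 0.1119, 0.1206, 0.1206, 0.1526, 0.1526, 0.1526]  mean=-0.2205  Neff=7.7321  idx=[0, 1, 2, 3, 5, 5, 6, 7]

resampled_idx = [0, 1, 2, 3, 5, 5, 6, 7]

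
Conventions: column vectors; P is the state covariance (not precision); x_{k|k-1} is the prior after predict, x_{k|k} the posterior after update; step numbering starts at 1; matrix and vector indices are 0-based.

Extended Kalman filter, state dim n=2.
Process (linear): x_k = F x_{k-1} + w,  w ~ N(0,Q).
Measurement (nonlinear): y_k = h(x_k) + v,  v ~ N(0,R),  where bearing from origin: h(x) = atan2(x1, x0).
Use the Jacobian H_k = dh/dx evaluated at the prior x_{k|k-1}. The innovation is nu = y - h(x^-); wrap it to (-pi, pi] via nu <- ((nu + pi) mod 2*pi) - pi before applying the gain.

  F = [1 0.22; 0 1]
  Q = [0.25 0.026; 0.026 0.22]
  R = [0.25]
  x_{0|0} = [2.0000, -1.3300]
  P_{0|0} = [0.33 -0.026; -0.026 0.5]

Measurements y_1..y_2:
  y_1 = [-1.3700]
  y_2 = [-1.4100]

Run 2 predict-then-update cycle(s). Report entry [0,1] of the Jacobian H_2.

step 1: x^-=[1.7074, -1.3300]  P^-=[0.5928 0.1100; 0.1100 0.7200]  H_jac=[0.2839 0.3645]  S=[0.4162]  K=[0.5007; 0.7056]  nu=[-0.7082]  x^+=[1.3528, -1.8297]  P^+=[0.4884 -0.0370; -0.0370 0.5128]
step 2: x^-=[0.9503, -1.8297]  P^-=[0.7469 0.1018; 0.1018 0.7328]  H_jac=[0.4304 0.2235]  S=[0.4446]  K=[0.7743; 0.4670]  nu=[-0.3182]  x^+=[0.7039, -1.9783]  P^+=[0.4804 -0.0590; -0.0590 0.6358]

H_jac[0,1] = 0.2235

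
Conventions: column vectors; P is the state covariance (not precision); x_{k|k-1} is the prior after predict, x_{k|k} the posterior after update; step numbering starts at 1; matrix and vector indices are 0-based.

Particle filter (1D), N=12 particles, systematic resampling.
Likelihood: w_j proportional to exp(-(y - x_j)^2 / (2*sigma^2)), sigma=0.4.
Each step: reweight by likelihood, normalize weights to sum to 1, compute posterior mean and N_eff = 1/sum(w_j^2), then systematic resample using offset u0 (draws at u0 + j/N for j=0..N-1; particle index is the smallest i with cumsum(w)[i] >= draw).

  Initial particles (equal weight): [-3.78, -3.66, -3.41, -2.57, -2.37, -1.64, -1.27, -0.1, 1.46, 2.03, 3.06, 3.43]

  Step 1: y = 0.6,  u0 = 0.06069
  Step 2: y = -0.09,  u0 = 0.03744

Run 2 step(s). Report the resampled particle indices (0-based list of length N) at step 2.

resampled_idx = [0, 0, 1, 2, 2, 3, 4, 4, 5, 6, 6, 7]

step 1: w=[0.0000, 0.0000, 0.0000, 0.0000, 0.0000, 0.0000, 0.0001, 0.6820, 0.3126, 0.0053, 0.0000, 0.0000]  mean=0.3989  Neff=1.7765  idx=[7, 7, 7, 7, 7, 7, 7, 7, 8, 8, 8, 8]
step 2: w=[0.1250, 0.1250, 0.1250, 0.1250, 0.1250, 0.1250, 0.1250, 0.1250, 0.0001, 0.0001, 0.0001, 0.0001]  mean=-0.0996  Neff=8.0044  idx=[0, 0, 1, 2, 2, 3, 4, 4, 5, 6, 6, 7]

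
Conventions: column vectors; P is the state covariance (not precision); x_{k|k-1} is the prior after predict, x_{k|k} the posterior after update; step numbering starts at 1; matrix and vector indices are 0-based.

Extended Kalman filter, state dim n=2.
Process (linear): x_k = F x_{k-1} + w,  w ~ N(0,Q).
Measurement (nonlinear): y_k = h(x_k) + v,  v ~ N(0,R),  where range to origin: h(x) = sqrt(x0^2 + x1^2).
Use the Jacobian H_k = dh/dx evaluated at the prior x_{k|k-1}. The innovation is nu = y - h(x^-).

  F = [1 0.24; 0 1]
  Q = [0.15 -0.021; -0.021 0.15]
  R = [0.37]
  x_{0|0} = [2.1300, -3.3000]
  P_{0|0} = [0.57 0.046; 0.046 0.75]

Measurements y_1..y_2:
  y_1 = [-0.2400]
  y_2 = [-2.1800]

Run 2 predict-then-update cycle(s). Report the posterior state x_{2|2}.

x_post = [-1.3759, -0.3671]

step 1: x^-=[1.3380, -3.3000]  P^-=[0.7853 0.2050; 0.2050 0.9000]  H_jac=[0.3757 -0.9267]  S=[1.1110]  K=[0.0946; -0.6814]  nu=[-3.8009]  x^+=[0.9785, -0.7102]  P^+=[0.7753 0.2766; 0.2766 0.3842]
step 2: x^-=[0.8081, -0.7102]  P^-=[1.0802 0.3478; 0.3478 0.5342]  H_jac=[0.7511 -0.6601]  S=[0.8673]  K=[0.6708; -0.1054]  nu=[-3.2558]  x^+=[-1.3759, -0.3671]  P^+=[0.6900 0.4091; 0.4091 0.5246]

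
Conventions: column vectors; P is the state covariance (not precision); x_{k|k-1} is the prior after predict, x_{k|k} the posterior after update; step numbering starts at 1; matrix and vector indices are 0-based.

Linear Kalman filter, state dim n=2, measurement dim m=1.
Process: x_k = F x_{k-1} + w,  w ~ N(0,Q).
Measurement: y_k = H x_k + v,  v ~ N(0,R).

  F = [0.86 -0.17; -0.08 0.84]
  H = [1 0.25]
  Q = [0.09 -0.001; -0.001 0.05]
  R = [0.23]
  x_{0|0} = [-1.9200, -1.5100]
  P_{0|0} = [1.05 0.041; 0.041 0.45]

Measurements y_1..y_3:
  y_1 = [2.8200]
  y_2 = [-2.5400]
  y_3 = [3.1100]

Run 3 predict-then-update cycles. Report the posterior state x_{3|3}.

step 1: x^-=[-1.3945, -1.1148]  P^-=[0.8676 -0.1073; -0.1073 0.3687]  S=[1.0670]  K=[0.7880; -0.0142]  nu=[4.4932]  x^+=[2.1461, -1.1786]  P^+=[0.2051 -0.0954; -0.0954 0.3685]
step 2: x^-=[2.0460, -1.1617]  P^-=[0.2802 -0.1379; -0.1379 0.3242]  S=[0.4615]  K=[0.5325; -0.1233]  nu=[-4.2956]  x^+=[-0.2412, -0.6320]  P^+=[0.1494 -0.1076; -0.1076 0.3171]
step 3: x^-=[-0.1000, -0.5116]  P^-=[0.2411 -0.1358; -0.1358 0.2892]  S=[0.4213]  K=[0.4917; -0.1507]  nu=[3.3379]  x^+=[1.5414, -1.0147]  P^+=[0.1392 -0.1046; -0.1046 0.2796]

x_post = [1.5414, -1.0147]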